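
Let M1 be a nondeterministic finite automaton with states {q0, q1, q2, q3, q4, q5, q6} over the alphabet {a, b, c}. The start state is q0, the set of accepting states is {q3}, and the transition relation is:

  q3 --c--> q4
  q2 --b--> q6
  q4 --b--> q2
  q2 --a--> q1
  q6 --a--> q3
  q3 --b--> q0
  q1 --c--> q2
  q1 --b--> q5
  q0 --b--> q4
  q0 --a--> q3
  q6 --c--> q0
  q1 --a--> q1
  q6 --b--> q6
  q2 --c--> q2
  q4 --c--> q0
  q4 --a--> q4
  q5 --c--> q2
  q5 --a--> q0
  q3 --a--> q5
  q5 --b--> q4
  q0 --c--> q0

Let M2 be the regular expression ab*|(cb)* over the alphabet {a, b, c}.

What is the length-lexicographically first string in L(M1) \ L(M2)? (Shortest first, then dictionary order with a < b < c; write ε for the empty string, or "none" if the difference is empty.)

The string ca is accepted by M1 but not by M2.
No shorter string lies in the difference, and ca is the lexicographically first length-2 string in L(M1) \ L(M2).

ca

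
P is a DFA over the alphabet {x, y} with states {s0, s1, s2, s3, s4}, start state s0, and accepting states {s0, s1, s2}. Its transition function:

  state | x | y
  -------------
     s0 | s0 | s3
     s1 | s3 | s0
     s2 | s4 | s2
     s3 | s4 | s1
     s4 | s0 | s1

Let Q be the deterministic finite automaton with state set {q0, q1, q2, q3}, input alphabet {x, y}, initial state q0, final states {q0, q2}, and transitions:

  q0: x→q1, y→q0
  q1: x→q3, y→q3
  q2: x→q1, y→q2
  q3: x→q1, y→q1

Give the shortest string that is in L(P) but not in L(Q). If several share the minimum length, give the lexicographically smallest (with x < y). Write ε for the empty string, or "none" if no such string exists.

x

The string x is accepted by P but not by Q.
No shorter string lies in the difference, and x is the lexicographically first length-1 string in L(P) \ L(Q).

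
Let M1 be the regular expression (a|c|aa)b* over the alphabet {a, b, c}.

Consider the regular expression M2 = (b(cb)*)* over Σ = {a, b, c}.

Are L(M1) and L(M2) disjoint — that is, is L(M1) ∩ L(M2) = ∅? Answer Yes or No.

Converting the expression M1 to a DFA (subset construction, then merging equivalent states) gives the minimal DFA with states {r0, r1, r2, r3}, start state r0, accepting states {r1, r3} and transitions r0: a→r1, b→r2, c→r3; r1: a→r3, b→r3, c→r2; r2: a→r2, b→r2, c→r2; r3: a→r2, b→r3, c→r2.
Converting the expression M2 to a DFA (subset construction, then merging equivalent states) gives the minimal DFA with states {t0, t1, t2, t3}, start state t0, accepting states {t0, t2} and transitions t0: a→t1, b→t2, c→t1; t1: a→t1, b→t1, c→t1; t2: a→t1, b→t2, c→t3; t3: a→t1, b→t2, c→t1.
Exploring the product automaton M1 × M2 from the start pair (r0, t0), following both machines on each input symbol, reaches 6 state pairs: (r0, t0), (r1, t1), (r2, t2), (r3, t1), (r2, t1), (r2, t3).
M1 accepts in {r1, r3} and M2 accepts in {t0, t2}; no reachable pair has both components accepting, so no string drives both machines to acceptance simultaneously and L(M1) ∩ L(M2) = ∅.
So no string is accepted by both, and the intersection is empty.

Yes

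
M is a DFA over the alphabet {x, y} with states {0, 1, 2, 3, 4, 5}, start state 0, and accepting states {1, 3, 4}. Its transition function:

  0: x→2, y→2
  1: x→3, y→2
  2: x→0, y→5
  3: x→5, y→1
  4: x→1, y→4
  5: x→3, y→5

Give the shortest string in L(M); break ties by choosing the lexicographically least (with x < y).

xyx

A breadth-first search from 0 reaches an accepting state first via the path 0 → 2 → 5 → 3 on input xyx.
No string of length < 3 is accepted (BFS exhausts all shorter strings without reaching an accepting state), and xyx is the lexicographically least accepting string of length 3.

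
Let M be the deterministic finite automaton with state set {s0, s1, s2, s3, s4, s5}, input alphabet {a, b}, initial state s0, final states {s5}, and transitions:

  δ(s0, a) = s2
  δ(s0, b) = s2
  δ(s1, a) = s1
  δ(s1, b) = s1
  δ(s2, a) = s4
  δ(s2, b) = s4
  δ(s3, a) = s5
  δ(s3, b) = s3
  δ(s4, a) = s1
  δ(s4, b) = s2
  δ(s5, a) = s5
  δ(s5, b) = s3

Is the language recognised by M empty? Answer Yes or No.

The states reachable from the start state are {s0, s1, s2, s4}.
None of the accepting states {s5} is reachable, so no string is accepted and L(M) = ∅.

Yes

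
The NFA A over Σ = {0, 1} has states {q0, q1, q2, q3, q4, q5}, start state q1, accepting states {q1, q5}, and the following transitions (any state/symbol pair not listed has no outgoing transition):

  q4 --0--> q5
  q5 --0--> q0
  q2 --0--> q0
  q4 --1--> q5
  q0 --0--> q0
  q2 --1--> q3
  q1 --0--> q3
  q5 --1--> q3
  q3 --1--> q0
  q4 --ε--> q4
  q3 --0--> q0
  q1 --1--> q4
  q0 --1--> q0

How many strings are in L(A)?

The useful subgraph on states {q1, q4, q5} is acyclic, so L(A) is finite; the longest accepting path visits 3 useful states, giving maximum string length 2.
Counting accepting paths from q1 by length: 1 of length 0, 2 of length 2. Total 3.

3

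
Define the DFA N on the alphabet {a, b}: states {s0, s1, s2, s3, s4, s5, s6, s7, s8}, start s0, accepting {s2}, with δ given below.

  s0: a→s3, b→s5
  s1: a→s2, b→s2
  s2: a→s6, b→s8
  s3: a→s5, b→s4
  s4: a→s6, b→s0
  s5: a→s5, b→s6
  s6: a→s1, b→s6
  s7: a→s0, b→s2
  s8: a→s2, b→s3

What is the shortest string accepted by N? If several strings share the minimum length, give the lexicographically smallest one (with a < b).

bbaa

A breadth-first search from s0 reaches an accepting state first via the path s0 → s5 → s6 → s1 → s2 on input bbaa.
No string of length < 4 is accepted (BFS exhausts all shorter strings without reaching an accepting state), and bbaa is the lexicographically least accepting string of length 4.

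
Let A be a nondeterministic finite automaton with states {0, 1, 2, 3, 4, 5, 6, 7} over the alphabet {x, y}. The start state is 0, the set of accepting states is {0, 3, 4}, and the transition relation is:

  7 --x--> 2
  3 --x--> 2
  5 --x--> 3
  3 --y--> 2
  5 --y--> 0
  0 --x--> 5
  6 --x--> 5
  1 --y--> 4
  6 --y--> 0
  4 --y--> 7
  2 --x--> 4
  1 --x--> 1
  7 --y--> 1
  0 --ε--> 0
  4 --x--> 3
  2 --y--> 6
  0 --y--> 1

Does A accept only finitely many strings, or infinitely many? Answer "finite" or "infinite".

infinite

State 1 is reachable from the start and can reach an accepting state, and it lies on the cycle 1 → 1.
Traversing that cycle any number of times yields accepted strings of unbounded length, so the language is infinite.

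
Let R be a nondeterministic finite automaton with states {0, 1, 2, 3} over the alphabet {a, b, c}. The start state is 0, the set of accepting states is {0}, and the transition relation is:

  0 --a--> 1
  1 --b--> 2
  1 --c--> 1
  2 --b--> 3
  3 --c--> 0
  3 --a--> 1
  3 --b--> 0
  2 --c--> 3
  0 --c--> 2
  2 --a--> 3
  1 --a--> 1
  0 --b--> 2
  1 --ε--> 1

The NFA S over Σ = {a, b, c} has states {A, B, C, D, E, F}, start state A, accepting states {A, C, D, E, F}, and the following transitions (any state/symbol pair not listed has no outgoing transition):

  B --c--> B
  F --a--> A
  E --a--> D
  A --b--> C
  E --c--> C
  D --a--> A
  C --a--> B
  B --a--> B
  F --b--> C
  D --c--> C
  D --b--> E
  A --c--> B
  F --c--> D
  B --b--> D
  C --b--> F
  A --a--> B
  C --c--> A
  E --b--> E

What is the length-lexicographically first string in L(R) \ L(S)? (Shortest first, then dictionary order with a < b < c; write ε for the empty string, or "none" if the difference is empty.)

The string bac is accepted by R but not by S.
No shorter string lies in the difference, and bac is the lexicographically first length-3 string in L(R) \ L(S).

bac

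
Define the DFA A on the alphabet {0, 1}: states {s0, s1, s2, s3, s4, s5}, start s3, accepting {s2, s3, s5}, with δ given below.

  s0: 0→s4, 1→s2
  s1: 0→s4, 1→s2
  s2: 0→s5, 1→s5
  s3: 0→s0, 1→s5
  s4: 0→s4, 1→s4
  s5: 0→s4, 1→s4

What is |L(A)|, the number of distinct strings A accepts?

The useful subgraph on states {s0, s2, s3, s5} is acyclic, so L(A) is finite; the longest accepting path visits 4 useful states, giving maximum string length 3.
Counting accepting paths from s3 by length: 1 of length 0, 1 of length 1, 1 of length 2, 2 of length 3. Total 5.

5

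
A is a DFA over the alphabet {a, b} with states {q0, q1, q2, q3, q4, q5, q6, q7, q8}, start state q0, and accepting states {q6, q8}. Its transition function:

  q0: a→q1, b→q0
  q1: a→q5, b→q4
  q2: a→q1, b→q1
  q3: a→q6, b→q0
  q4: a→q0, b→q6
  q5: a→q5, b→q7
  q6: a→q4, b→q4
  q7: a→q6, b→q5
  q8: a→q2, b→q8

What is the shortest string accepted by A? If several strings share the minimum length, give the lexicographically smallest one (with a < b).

abb

A breadth-first search from q0 reaches an accepting state first via the path q0 → q1 → q4 → q6 on input abb.
No string of length < 3 is accepted (BFS exhausts all shorter strings without reaching an accepting state), and abb is the lexicographically least accepting string of length 3.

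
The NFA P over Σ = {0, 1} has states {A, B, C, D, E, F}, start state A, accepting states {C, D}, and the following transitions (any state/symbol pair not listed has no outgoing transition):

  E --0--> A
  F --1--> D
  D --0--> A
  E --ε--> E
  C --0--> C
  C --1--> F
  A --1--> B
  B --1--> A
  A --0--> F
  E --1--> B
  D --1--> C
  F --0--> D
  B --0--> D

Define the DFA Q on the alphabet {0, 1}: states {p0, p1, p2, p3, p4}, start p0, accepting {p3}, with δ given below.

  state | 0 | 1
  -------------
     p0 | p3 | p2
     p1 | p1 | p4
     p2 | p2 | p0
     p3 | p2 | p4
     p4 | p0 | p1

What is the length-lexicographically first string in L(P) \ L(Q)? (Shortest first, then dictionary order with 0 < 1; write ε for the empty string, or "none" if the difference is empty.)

The string 00 is accepted by P but not by Q.
No shorter string lies in the difference, and 00 is the lexicographically first length-2 string in L(P) \ L(Q).

00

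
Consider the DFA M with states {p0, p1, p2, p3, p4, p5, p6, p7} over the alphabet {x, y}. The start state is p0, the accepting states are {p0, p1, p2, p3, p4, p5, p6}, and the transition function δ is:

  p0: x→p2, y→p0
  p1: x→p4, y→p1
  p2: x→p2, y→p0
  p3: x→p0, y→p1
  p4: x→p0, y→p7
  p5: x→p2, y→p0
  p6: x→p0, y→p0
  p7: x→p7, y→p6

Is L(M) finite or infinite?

infinite

State p0 is reachable from the start and can reach an accepting state, and it lies on the cycle p0 → p0.
Traversing that cycle any number of times yields accepted strings of unbounded length, so the language is infinite.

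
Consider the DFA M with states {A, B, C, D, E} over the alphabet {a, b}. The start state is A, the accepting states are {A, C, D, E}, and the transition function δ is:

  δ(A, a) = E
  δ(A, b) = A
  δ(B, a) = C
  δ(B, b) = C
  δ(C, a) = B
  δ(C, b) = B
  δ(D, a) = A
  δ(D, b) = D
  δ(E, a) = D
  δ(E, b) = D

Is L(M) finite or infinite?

infinite

State A is reachable from the start and can reach an accepting state, and it lies on the cycle A → A.
Traversing that cycle any number of times yields accepted strings of unbounded length, so the language is infinite.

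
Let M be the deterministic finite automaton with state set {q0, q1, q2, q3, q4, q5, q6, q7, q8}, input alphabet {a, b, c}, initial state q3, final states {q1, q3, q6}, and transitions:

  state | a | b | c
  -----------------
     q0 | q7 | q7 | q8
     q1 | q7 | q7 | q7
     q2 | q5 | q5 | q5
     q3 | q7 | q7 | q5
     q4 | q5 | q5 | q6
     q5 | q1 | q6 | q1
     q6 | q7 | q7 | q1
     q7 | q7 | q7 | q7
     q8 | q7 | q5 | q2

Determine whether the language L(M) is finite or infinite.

finite

The useful states (reachable from q3 and able to reach an accepting state) are {q1, q3, q5, q6}.
Restricted to these states the transition graph has no cycle, so every accepting path has bounded length and L is finite.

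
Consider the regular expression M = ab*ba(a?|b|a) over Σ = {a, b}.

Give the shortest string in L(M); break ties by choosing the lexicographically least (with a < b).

By inspection of the expression, no string of length less than 3 matches, and aba is the lexicographically first match of length 3.

aba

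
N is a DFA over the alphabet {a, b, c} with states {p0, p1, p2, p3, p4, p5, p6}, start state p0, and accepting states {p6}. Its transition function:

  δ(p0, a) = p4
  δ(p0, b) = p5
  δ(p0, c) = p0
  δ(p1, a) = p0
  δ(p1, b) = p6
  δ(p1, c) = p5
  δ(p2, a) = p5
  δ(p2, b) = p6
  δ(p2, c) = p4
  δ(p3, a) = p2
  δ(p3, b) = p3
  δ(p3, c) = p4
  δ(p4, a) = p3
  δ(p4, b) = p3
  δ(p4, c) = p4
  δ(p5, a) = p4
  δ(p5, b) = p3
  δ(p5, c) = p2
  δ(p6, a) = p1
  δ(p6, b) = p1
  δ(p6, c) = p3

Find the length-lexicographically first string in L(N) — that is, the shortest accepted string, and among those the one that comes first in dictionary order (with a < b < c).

A breadth-first search from p0 reaches an accepting state first via the path p0 → p5 → p2 → p6 on input bcb.
No string of length < 3 is accepted (BFS exhausts all shorter strings without reaching an accepting state), and bcb is the lexicographically least accepting string of length 3.

bcb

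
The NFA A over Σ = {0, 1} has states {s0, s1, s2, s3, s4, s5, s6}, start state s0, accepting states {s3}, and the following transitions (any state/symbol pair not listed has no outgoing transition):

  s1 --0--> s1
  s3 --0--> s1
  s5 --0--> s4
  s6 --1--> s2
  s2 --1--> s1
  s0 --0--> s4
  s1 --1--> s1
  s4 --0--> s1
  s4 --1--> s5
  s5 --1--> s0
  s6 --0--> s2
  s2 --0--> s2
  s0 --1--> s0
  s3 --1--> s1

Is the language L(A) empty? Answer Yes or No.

Yes

The states reachable from the start state are {s0, s1, s4, s5}.
None of the accepting states {s3} is reachable, so no string is accepted and L(A) = ∅.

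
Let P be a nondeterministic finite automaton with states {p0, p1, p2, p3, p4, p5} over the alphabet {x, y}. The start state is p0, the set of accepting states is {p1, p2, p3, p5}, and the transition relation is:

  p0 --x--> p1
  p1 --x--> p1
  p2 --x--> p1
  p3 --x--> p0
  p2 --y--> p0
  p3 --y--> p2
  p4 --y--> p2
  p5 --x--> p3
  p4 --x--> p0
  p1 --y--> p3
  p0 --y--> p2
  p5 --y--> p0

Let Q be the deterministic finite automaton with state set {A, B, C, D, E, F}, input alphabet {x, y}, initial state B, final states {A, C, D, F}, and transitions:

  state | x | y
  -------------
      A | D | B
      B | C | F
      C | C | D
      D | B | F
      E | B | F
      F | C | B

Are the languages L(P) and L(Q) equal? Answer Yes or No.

Yes

Exploring the product automaton P × Q from the start pair (p0, B), following both machines on each input symbol, reaches 4 state pairs: (p0, B), (p1, C), (p2, F), (p3, D).
P accepts in {p1, p2, p3, p5} and Q accepts in {A, C, D, F}. In every reachable pair the two components are either both accepting — (p1, C), (p2, F), (p3, D) — or both non-accepting, so no string is accepted by exactly one of the machines: L(P) \ L(Q) and L(Q) \ L(P) are both empty.
Hence every string is accepted by P iff it is accepted by Q, and the two languages coincide.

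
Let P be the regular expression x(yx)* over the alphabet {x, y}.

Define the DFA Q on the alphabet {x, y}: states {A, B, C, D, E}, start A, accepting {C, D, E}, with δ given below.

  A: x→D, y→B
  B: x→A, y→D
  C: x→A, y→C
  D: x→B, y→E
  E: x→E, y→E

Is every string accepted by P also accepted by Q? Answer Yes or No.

Converting the expression P to a DFA (subset construction, then merging equivalent states) gives the minimal DFA with states {p0, p1, p2}, start state p0, accepting states {p1} and transitions p0: x→p1, y→p2; p1: x→p2, y→p0; p2: x→p2, y→p2.
Exploring the product automaton P × Q from the start pair (p0, A), following both machines on each input symbol, reaches 8 state pairs: (p0, A), (p1, D), (p2, B), (p0, E), (p2, A), (p2, D), (p1, E), (p2, E).
P accepts in {p1} and Q accepts in {C, D, E}. The reachable pairs whose P-component is accepting are (p1, D), (p1, E); in each of them the Q-component is accepting too, so the product for L(P) \ L(Q) (P-component accepting, Q-component rejecting) has no reachable accepting pair and the difference is empty.
Hence every string in L(P) is also in L(Q).

Yes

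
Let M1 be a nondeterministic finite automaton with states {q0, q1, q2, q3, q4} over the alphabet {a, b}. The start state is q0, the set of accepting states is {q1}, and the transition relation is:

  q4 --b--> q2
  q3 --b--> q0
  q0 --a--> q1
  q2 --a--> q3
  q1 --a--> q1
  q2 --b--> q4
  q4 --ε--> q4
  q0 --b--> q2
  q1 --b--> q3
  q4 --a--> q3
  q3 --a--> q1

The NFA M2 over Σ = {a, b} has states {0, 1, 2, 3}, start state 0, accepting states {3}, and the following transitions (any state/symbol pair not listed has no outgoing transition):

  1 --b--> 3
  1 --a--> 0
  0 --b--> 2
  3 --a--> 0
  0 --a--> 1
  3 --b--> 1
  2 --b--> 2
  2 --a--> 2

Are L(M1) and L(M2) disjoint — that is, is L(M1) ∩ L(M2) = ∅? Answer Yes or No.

Exploring the product automaton M1 × M2 from the start pair (q0, 0), following both machines on each input symbol, reaches 13 state pairs: (q0, 0), (q1, 1), (q2, 2), (q1, 0), (q3, 3), (q3, 2), (q4, 2), (q0, 1), (q1, 2), (q0, 2), (q2, 3), (q3, 0), (q4, 1).
M1 accepts in {q1} and M2 accepts in {3}; no reachable pair has both components accepting, so no string drives both machines to acceptance simultaneously and L(M1) ∩ L(M2) = ∅.
So no string is accepted by both, and the intersection is empty.

Yes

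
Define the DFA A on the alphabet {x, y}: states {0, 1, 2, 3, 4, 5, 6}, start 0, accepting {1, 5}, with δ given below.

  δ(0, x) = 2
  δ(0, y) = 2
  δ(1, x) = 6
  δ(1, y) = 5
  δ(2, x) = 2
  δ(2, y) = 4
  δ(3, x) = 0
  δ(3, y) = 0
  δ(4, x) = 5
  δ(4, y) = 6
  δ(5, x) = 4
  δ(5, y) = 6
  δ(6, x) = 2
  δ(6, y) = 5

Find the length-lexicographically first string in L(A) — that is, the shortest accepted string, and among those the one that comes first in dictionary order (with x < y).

A breadth-first search from 0 reaches an accepting state first via the path 0 → 2 → 4 → 5 on input xyx.
No string of length < 3 is accepted (BFS exhausts all shorter strings without reaching an accepting state), and xyx is the lexicographically least accepting string of length 3.

xyx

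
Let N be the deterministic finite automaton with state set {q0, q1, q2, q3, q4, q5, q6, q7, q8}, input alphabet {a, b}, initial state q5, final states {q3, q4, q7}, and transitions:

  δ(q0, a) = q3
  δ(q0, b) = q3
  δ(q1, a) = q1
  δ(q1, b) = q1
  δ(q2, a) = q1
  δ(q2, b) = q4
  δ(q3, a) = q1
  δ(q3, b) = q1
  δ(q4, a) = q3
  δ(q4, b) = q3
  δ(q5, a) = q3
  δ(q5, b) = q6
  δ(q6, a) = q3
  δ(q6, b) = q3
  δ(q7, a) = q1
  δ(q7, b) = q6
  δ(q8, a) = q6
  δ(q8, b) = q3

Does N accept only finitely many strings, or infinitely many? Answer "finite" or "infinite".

The useful states (reachable from q5 and able to reach an accepting state) are {q3, q5, q6}.
Restricted to these states the transition graph has no cycle, so every accepting path has bounded length and L is finite.

finite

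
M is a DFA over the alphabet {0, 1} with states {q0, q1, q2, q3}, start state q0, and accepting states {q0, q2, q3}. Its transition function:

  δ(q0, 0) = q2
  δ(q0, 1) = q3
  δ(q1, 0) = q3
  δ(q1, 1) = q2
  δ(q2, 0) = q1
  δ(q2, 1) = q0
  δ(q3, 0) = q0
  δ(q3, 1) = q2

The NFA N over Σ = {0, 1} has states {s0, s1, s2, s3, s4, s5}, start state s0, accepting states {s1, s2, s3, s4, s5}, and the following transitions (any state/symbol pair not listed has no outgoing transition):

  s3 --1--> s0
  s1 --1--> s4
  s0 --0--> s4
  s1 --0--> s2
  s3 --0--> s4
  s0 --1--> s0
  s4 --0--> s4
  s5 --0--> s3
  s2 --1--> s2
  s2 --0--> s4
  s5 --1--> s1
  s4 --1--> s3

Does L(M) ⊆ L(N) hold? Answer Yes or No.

The empty string ε is in L(M) but not in L(N).
So L(M) ⊄ L(N).

No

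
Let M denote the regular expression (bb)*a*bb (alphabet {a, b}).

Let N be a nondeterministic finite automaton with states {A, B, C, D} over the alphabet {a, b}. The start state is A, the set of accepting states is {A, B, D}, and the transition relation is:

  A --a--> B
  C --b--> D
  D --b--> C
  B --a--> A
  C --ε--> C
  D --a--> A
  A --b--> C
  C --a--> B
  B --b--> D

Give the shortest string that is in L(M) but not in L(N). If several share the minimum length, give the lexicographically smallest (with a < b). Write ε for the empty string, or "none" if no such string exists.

The string abb is accepted by M but not by N.
No shorter string lies in the difference, and abb is the lexicographically first length-3 string in L(M) \ L(N).

abb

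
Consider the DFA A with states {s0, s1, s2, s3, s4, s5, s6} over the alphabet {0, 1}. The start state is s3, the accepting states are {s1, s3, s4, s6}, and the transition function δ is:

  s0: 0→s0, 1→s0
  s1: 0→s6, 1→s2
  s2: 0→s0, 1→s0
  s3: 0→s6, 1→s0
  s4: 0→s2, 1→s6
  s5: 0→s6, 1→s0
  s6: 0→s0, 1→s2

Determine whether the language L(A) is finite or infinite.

The useful states (reachable from s3 and able to reach an accepting state) are {s3, s6}.
Restricted to these states the transition graph has no cycle, so every accepting path has bounded length and L is finite.

finite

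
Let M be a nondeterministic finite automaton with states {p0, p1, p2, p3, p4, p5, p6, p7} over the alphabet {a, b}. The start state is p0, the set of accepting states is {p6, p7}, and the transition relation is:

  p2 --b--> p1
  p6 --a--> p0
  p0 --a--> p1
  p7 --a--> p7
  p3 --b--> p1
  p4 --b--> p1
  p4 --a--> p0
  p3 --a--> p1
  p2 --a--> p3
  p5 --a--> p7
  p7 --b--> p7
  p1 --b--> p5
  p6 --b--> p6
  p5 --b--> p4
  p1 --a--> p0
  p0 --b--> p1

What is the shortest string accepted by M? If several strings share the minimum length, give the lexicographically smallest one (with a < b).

aba

A breadth-first search from p0 reaches an accepting state first via the path p0 → p1 → p5 → p7 on input aba.
No string of length < 3 is accepted (BFS exhausts all shorter strings without reaching an accepting state), and aba is the lexicographically least accepting string of length 3.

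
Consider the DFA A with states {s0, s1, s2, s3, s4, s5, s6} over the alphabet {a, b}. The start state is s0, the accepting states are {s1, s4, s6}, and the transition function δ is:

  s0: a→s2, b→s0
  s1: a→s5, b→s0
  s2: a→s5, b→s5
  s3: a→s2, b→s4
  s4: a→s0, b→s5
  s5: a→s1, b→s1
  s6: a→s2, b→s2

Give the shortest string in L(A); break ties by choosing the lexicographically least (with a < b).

aaa

A breadth-first search from s0 reaches an accepting state first via the path s0 → s2 → s5 → s1 on input aaa.
No string of length < 3 is accepted (BFS exhausts all shorter strings without reaching an accepting state), and aaa is the lexicographically least accepting string of length 3.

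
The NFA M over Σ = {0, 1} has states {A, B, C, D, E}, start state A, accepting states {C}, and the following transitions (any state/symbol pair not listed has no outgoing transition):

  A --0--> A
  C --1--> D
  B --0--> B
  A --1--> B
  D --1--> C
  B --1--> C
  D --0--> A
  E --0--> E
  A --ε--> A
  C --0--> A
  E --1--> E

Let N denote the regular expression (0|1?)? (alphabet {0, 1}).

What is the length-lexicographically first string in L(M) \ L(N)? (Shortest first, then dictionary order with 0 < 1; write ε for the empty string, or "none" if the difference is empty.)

The string 11 is accepted by M but not by N.
No shorter string lies in the difference, and 11 is the lexicographically first length-2 string in L(M) \ L(N).

11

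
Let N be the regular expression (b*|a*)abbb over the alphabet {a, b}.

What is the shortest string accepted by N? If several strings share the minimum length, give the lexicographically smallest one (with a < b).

abbb

By inspection of the expression, no string of length less than 4 matches, and abbb is the lexicographically first match of length 4.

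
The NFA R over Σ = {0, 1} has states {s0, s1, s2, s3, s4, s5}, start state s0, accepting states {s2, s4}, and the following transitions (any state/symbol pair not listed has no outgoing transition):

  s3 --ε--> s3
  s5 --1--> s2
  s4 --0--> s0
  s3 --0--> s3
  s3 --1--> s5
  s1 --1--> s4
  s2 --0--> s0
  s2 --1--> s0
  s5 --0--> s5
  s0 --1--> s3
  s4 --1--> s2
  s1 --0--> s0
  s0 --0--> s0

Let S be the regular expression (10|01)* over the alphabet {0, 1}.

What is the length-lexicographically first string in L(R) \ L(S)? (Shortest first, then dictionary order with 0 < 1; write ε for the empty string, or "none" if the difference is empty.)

The string 111 is accepted by R but not by S.
No shorter string lies in the difference, and 111 is the lexicographically first length-3 string in L(R) \ L(S).

111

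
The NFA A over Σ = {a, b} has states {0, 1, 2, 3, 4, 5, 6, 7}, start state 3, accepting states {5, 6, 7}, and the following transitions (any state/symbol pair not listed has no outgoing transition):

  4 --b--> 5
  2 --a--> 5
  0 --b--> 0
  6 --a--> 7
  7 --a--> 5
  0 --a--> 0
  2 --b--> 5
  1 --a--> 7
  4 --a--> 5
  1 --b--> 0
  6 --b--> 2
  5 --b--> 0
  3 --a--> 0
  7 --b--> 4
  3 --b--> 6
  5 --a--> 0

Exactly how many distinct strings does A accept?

7

The useful subgraph on states {2, 3, 4, 5, 6, 7} is acyclic, so L(A) is finite; the longest accepting path visits 5 useful states, giving maximum string length 4.
Counting accepting paths from 3 by length: 1 of length 1, 1 of length 2, 3 of length 3, 2 of length 4. Total 7.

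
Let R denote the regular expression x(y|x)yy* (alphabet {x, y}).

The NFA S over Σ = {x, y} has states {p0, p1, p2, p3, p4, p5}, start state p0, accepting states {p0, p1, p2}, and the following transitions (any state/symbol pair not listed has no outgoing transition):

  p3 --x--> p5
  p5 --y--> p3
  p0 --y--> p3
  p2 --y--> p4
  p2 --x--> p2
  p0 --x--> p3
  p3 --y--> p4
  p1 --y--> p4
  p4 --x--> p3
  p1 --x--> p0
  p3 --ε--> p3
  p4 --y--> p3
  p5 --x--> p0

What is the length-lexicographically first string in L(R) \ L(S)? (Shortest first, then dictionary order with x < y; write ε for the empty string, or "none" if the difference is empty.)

The string xxy is accepted by R but not by S.
No shorter string lies in the difference, and xxy is the lexicographically first length-3 string in L(R) \ L(S).

xxy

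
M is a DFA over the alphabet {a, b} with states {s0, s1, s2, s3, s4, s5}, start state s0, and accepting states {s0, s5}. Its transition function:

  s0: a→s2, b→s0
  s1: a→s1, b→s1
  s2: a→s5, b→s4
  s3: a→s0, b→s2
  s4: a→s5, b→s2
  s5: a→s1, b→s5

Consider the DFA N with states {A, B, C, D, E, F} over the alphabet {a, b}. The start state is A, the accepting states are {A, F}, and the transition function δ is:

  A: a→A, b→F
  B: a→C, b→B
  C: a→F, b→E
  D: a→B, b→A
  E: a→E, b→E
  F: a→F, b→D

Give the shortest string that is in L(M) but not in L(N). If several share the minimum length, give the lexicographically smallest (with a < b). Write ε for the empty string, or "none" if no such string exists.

bb

The string bb is accepted by M but not by N.
No shorter string lies in the difference, and bb is the lexicographically first length-2 string in L(M) \ L(N).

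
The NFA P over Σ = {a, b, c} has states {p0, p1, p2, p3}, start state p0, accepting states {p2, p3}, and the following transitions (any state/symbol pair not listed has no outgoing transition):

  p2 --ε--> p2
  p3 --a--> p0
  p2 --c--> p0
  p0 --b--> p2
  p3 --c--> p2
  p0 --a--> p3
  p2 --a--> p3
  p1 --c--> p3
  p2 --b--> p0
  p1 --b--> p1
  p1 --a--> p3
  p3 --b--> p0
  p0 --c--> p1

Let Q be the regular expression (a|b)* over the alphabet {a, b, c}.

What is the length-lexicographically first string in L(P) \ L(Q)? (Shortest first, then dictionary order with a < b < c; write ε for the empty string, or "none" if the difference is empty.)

The string ac is accepted by P but not by Q.
No shorter string lies in the difference, and ac is the lexicographically first length-2 string in L(P) \ L(Q).

ac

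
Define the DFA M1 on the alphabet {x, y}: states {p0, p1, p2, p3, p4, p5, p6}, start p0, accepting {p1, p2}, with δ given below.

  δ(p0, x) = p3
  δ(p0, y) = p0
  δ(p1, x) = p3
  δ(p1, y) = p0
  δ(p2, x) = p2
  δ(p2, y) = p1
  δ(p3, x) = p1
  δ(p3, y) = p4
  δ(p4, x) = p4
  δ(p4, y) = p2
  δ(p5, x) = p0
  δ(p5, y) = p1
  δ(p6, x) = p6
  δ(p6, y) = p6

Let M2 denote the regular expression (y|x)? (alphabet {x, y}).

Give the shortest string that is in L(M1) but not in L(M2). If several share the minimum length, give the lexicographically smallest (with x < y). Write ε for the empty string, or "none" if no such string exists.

The string xx is accepted by M1 but not by M2.
No shorter string lies in the difference, and xx is the lexicographically first length-2 string in L(M1) \ L(M2).

xx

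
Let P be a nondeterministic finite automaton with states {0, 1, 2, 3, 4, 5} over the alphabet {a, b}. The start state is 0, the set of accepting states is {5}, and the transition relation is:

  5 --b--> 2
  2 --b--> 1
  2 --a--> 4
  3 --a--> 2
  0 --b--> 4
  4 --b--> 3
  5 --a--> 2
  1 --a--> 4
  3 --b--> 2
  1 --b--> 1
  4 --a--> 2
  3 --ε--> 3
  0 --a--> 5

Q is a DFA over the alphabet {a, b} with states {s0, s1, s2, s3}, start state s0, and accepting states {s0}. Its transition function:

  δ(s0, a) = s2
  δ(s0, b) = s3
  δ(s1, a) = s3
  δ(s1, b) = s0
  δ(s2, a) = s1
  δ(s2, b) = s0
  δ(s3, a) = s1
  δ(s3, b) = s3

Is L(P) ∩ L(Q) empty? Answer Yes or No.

Exploring the product automaton P × Q from the start pair (0, s0), following both machines on each input symbol, reaches 13 state pairs: (0, s0), (5, s2), (4, s3), (2, s1), (2, s0), (3, s3), (1, s0), (4, s2), (1, s3), (2, s3), (3, s0), (4, s1), (2, s2).
P accepts in {5} and Q accepts in {s0}; no reachable pair has both components accepting, so no string drives both machines to acceptance simultaneously and L(P) ∩ L(Q) = ∅.
So no string is accepted by both, and the intersection is empty.

Yes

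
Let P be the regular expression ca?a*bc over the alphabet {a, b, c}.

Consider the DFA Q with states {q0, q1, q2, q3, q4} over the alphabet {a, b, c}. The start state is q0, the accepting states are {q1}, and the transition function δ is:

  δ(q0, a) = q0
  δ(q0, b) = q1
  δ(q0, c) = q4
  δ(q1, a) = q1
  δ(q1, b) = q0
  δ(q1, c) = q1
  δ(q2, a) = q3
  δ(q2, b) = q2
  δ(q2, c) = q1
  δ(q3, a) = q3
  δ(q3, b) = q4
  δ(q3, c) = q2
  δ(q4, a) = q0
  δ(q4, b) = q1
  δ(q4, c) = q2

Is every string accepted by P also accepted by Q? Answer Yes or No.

Yes

Converting the expression P to a DFA (subset construction, then merging equivalent states) gives the minimal DFA with states {p0, p1, p2, p3, p4}, start state p0, accepting states {p4} and transitions p0: a→p1, b→p1, c→p2; p1: a→p1, b→p1, c→p1; p2: a→p2, b→p3, c→p1; p3: a→p1, b→p1, c→p4; p4: a→p1, b→p1, c→p1.
Exploring the product automaton P × Q from the start pair (p0, q0), following both machines on each input symbol, reaches 10 state pairs: (p0, q0), (p1, q0), (p1, q1), (p2, q4), (p1, q4), (p2, q0), (p3, q1), (p1, q2), (p4, q1), (p1, q3).
P accepts in {p4} and Q accepts in {q1}. The reachable pairs whose P-component is accepting are (p4, q1); in each of them the Q-component is accepting too, so the product for L(P) \ L(Q) (P-component accepting, Q-component rejecting) has no reachable accepting pair and the difference is empty.
Hence every string in L(P) is also in L(Q).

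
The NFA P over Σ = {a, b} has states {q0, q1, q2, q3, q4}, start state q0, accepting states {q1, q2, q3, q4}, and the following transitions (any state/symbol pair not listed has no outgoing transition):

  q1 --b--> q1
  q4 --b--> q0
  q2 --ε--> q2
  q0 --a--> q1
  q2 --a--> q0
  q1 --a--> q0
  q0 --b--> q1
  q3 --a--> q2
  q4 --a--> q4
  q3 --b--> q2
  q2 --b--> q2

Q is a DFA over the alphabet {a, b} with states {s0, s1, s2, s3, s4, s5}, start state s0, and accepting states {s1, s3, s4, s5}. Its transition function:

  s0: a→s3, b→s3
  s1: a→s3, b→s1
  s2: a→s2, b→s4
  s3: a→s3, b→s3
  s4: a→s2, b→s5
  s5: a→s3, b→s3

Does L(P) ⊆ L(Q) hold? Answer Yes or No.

Yes

Exploring the product automaton P × Q from the start pair (q0, s0), following both machines on each input symbol, reaches 3 state pairs: (q0, s0), (q1, s3), (q0, s3).
P accepts in {q1, q2, q3, q4} and Q accepts in {s1, s3, s4, s5}. The reachable pairs whose P-component is accepting are (q1, s3); in each of them the Q-component is accepting too, so the product for L(P) \ L(Q) (P-component accepting, Q-component rejecting) has no reachable accepting pair and the difference is empty.
Hence every string in L(P) is also in L(Q).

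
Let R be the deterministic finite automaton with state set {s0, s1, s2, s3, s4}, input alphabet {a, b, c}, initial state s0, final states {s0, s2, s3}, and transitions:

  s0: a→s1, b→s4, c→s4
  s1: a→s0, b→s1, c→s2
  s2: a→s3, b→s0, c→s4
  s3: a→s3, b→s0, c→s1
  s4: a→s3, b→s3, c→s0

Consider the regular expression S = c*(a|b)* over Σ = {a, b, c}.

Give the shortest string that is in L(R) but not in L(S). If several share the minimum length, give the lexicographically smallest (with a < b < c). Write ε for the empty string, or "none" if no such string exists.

ac

The string ac is accepted by R but not by S.
No shorter string lies in the difference, and ac is the lexicographically first length-2 string in L(R) \ L(S).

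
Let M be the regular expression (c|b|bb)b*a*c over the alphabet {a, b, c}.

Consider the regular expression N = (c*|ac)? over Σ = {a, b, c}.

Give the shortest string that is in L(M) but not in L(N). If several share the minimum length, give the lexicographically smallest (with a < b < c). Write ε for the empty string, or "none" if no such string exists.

bc

The string bc is accepted by M but not by N.
No shorter string lies in the difference, and bc is the lexicographically first length-2 string in L(M) \ L(N).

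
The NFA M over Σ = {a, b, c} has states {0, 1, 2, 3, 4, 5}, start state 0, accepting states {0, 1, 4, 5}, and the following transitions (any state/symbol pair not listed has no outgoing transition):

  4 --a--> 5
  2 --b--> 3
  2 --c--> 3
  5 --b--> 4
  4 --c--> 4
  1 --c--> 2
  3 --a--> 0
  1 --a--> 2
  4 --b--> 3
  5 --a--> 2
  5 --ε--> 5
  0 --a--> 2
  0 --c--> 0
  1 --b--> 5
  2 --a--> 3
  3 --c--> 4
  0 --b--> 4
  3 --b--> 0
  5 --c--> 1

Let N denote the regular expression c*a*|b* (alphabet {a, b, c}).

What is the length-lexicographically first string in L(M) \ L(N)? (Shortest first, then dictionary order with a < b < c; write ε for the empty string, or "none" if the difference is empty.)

ba

The string ba is accepted by M but not by N.
No shorter string lies in the difference, and ba is the lexicographically first length-2 string in L(M) \ L(N).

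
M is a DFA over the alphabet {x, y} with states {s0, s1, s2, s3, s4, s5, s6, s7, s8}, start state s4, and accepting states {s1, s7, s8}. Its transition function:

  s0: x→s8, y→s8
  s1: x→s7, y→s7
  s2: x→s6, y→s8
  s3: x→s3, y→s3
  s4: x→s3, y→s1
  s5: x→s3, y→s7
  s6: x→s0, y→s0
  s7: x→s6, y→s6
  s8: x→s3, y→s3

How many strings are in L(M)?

19

The useful subgraph on states {s0, s1, s4, s6, s7, s8} is acyclic, so L(M) is finite; the longest accepting path visits 6 useful states, giving maximum string length 5.
Counting accepting paths from s4 by length: 1 of length 1, 2 of length 2, 16 of length 5. Total 19.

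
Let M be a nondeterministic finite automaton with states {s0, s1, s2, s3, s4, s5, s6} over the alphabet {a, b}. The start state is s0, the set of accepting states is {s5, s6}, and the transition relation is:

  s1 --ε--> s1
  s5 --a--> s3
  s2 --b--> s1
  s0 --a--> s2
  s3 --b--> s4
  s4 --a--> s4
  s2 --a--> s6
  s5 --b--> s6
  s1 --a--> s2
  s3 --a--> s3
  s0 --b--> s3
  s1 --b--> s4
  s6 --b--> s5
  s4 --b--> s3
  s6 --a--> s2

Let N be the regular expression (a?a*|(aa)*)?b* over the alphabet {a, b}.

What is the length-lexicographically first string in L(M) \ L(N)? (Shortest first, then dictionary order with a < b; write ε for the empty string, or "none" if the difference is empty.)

The string abaa is accepted by M but not by N.
No shorter string lies in the difference, and abaa is the lexicographically first length-4 string in L(M) \ L(N).

abaa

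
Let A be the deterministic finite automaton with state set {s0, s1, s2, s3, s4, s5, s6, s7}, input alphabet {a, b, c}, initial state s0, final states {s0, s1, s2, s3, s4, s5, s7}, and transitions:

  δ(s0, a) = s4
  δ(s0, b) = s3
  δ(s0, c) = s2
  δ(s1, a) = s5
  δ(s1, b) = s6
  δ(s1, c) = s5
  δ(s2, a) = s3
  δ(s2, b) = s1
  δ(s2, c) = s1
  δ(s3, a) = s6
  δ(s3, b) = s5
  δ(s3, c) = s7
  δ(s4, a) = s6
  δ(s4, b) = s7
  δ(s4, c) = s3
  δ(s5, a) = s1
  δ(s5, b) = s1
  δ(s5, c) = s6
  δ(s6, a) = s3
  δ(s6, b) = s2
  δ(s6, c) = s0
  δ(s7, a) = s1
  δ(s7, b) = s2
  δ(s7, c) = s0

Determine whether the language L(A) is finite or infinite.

State s1 is reachable from the start and can reach an accepting state, and it lies on the cycle s1 → s5 → s1.
Traversing that cycle any number of times yields accepted strings of unbounded length, so the language is infinite.

infinite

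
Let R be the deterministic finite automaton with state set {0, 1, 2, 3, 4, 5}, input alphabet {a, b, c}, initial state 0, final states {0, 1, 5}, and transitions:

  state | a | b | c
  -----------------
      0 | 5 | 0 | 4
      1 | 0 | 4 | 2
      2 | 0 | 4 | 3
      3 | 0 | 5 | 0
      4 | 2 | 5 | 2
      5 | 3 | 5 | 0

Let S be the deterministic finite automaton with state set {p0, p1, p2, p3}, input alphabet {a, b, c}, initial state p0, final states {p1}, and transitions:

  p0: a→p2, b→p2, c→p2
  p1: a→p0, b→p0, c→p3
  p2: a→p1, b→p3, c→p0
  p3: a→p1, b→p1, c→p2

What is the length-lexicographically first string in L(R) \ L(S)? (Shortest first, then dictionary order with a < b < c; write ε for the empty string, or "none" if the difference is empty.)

The empty string ε is accepted by R but not by S.
Since ε is the unique shortest string, it is the required witness.

ε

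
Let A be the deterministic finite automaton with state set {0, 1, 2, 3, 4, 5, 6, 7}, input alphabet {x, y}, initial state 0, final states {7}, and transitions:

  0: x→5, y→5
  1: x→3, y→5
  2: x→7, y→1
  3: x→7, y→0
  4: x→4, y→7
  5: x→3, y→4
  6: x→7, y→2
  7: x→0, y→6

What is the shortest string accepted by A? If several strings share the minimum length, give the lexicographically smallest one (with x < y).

A breadth-first search from 0 reaches an accepting state first via the path 0 → 5 → 3 → 7 on input xxx.
No string of length < 3 is accepted (BFS exhausts all shorter strings without reaching an accepting state), and xxx is the lexicographically least accepting string of length 3.

xxx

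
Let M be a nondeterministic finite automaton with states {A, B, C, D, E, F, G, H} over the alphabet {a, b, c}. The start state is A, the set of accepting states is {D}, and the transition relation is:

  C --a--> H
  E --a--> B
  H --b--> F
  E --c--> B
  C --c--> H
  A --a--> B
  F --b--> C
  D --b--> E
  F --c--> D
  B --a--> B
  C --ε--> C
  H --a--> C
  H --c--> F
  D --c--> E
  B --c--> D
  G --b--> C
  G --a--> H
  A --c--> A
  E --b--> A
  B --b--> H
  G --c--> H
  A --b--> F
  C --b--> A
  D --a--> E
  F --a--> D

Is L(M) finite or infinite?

State A is reachable from the start and can reach an accepting state, and it lies on the cycle A → A.
Traversing that cycle any number of times yields accepted strings of unbounded length, so the language is infinite.

infinite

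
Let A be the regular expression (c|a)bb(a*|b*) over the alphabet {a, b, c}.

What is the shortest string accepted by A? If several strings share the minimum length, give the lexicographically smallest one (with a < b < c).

abb

By inspection of the expression, no string of length less than 3 matches, and abb is the lexicographically first match of length 3.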